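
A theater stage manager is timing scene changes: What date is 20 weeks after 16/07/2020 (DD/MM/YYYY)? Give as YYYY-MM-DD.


Start: 2020-07-16
Weeks to add: 20
Convert to days: 20 x 7 = 140 days
Add 140 days to 2020-07-16
Result: 2020-12-03

2020-12-03


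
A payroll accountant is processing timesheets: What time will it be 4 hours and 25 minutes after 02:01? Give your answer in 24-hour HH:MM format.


Start time: 02:01
Adding: 4 hours 25 minutes
Minutes: 1 + 25 = 26
Hours: 2 + 4 + 0 = 6
Result: 06:26

06:26


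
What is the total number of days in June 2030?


Month: June
Year: 2030
June is a 30-day month
Total: 30 days

30


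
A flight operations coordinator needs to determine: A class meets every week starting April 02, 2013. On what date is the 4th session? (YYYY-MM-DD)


First occurrence: 2013-04-02 (occurrence 1)
Each occurrence is 7 days after the previous.
Occurrence 4 is 3 weeks after the first.
3 weeks = 21 days
2013-04-02 + 21 days = 2013-04-23

2013-04-23


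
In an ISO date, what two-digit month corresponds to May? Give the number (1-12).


Calendar month order:
4. April
5. May <--
6. June
May is month number 5

5


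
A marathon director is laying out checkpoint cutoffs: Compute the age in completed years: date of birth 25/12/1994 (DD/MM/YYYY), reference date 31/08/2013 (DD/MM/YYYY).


Birth: 1994-12-25
Reference: 2013-08-31
Year difference: 2013 - 1994 = 19
Has birthday (12-25) occurred by 08-31? No
Birthday not yet reached this year -> subtract 1
Age in full years: 18

18


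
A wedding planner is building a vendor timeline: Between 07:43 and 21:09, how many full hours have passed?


Start: 07:43
End: 21:09
Hour difference: 21 - 7 = 14 hours
Minute difference: 9 - 43 = -34 minutes
Total minutes: 806
Complete hours: 806 / 60 = 13 (remainder 26)

13


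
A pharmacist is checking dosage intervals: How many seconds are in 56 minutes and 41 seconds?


Minutes: 56
Seconds: 41
Convert minutes to seconds: 56 x 60 = 3360
Add remaining seconds: 3360 + 41 = 3401

3401


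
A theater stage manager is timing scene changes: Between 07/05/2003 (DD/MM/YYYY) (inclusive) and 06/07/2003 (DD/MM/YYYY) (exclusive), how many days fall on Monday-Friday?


Start: 2003-05-07 (Wednesday)
End (exclusive): 2003-07-06 (Sunday)
Total calendar days: 60
Full weeks: 60 // 7 = 8 -> 40 weekdays
Remaining 4 days starting on Wednesday:
  Wed(w), Thu(w), Fri(w), Sat(-) -> 3 weekdays
Total business days: 40 + 3 = 43

43


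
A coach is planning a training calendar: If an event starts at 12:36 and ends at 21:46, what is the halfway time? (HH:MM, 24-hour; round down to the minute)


Start time: 12:36 = 756 minutes from midnight
End time: 21:46 = 1306 minutes from midnight
Sum: 756 + 1306 = 2062
Midpoint: 2062 / 2 = 1031 minutes
Convert: 1031 / 60 = 17 hours, 11 minutes
Result: 17:11

17:11


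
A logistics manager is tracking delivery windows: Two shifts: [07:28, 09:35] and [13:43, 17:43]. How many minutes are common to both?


Interval A: [448, 575] minutes from midnight
Interval B: [823, 1063] minutes from midnight
Overlap start = max(448, 823) = 823
Overlap end = min(575, 1063) = 575
End <= start, so the intervals do not overlap: 0 minutes

0


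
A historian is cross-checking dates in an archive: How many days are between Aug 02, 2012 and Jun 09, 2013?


Start date: 2012-08-02
End date: 2013-06-09
Aug 2012: +30 days
Sep 2012: +30 days
Oct 2012: +31 days
... (8 more months)
Total: 311 days

311


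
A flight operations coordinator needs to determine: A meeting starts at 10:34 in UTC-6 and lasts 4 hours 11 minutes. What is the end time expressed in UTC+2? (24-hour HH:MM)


Start: 10:34 in UTC-6
Step 1 - add duration:
  minutes: 34 + 11 = 45
  hours: 10 + 4 + 0 = 14
  end in UTC-6: 14:45
Step 2 - convert UTC-6 -> UTC+2:
  offset difference: 2 - (-6) = 8 hours
  14 + (8) = 22 -> mod 24 = 22
Result: 22:45 in UTC+2

22:45


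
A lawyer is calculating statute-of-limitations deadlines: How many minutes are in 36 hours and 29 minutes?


Hours: 36
Extra minutes: 29
Minutes per hour: 60
Hours to minutes: 36 x 60 = 2160
Total: 2160 + 29 = 2189

2189


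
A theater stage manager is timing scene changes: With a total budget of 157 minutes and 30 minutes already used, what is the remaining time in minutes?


Total budget: 157 minutes
Time used: 30 minutes
Remaining: 157 - 30 = 127 minutes
Percent used: 19.1%
Percent remaining: 80.9%

127


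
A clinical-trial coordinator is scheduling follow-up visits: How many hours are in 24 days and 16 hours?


Days: 24
Extra hours: 16
Hours per day: 24
Days to hours: 24 x 24 = 576
Total: 576 + 16 = 592

592


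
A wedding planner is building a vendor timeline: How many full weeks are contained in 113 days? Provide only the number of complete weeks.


Total days: 113
Days per week: 7
Division: 113 / 7 = 16 remainder 1
Complete weeks: 16
Remaining days: 1

16


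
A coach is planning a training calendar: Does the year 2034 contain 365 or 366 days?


Year: 2034
Check leap year rules:
Divisible by 4? No
2034 is not a leap year
Days: 365

365


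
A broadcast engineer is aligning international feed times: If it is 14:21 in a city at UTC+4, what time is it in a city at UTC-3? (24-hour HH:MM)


Local time: 14:21 at UTC+4 (offset 4h)
Target zone: UTC-3 (offset -3h)
Difference: -3 - (4) = -7 hours
Calculation: 14 + (-7) = 7
Result: 07:21

07:21


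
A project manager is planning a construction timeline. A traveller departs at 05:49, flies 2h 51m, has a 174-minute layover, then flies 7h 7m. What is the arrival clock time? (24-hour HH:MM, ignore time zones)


Depart: 05:49
Leg 1: +171 min -> 08:40
Layover: +174 min -> 11:34
Leg 2: +427 min -> 18:41
Total travel: 772 minutes = 12h 52m
Arrival: 18:41

18:41


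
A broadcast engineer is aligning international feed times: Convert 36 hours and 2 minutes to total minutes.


Hours: 36
Minutes: 2
Convert hours to minutes: 36 x 60 = 2160
Add remaining minutes: 2160 + 2 = 2162

2162


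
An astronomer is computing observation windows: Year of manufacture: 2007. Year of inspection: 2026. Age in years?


Birth year: 2007
Current year: 2026
Age = current year - birth year
Age = 2026 - 2007 = 19

19


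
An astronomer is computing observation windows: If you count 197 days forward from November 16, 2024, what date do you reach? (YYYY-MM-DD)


Start: 2024-11-16
Adding 197 days
Days remaining in November: 14
After November: 183 days still to add
December 2024: 31 days, 152 remaining
January 2025: 31 days, 121 remaining
February 2025: 28 days, 93 remaining
March 2025: 31 days, 62 remaining
Result: 2025-06-01

2025-06-01


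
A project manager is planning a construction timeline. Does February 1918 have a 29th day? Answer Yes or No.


Year: 1918
Divisible by 4? 1918 / 4 = 479.5 -> No
Not divisible by 4, so NOT a leap year

No


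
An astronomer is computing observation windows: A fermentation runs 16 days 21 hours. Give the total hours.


Days: 16
Extra hours: 21
Hours per day: 24
Days to hours: 16 x 24 = 384
Total: 384 + 21 = 405

405


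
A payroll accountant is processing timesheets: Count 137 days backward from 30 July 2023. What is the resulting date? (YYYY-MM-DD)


Start: 2023-07-30
Subtracting 137 days
Days already passed in July: 30
After going back through July: 107 more days to subtract
June 2023: 30 days, 77 remaining
May 2023: 31 days, 46 remaining
April 2023: 30 days, 16 remaining
March 2023 has 31 days, need 16
Result: 2023-03-15

2023-03-15


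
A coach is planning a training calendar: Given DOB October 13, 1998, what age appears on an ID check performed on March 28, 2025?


Birth: 1998-10-13
Reference: 2025-03-28
Year difference: 2025 - 1998 = 27
Has birthday (10-13) occurred by 03-28? No
Birthday not yet reached this year -> subtract 1
Age in full years: 26

26


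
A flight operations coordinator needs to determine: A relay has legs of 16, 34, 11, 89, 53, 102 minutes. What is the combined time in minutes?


Durations: 16, 34, 11, 89, 53, 102
Running sum: 16
+ 34 = 50
+ 11 = 61
+ 89 = 150
+ 53 = 203
+ 102 = 305
Total duration: 305 minutes
That is 5 hours and 5 minutes

305


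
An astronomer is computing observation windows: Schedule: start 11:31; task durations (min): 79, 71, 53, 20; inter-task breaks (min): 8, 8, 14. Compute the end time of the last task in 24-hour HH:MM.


Start: 11:31 = 691 min from midnight
  after task 1 (79 min): 12:50
  after break (8 min): 12:58
  after task 2 (71 min): 14:09
  after break (8 min): 14:17
  after task 3 (53 min): 15:10
  after break (14 min): 15:24
  after task 4 (20 min): 15:44
Total elapsed: 253 minutes
End time: 15:44

15:44


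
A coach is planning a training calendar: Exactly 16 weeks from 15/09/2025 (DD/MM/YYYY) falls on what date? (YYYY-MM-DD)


Start: 2025-09-15
Weeks to add: 16
Convert to days: 16 x 7 = 112 days
Add 112 days to 2025-09-15
Result: 2026-01-05

2026-01-05


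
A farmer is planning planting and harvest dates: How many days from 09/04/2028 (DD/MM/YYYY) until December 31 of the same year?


Start: April 09, 2028
End: December 31, 2028
Days left in April: 21
May: 31
June: 30
July: 31
August: 31
... plus remaining months
Sum of remaining months: 245
Total: 21 + 245 = 266

266


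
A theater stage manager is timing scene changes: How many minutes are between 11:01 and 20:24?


Start time: 11:01 = 661 minutes from midnight
End time: 20:24 = 1224 minutes from midnight
Difference: 1224 - 661 = 563 minutes
That is 9 hours and 23 minutes

563


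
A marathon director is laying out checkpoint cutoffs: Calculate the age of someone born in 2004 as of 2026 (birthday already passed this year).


Birth year: 2004
Current year: 2026
Age = current year - birth year
Age = 2026 - 2004 = 22

22


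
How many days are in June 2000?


Month: June
Year: 2000
June is a 30-day month
Total: 30 days

30


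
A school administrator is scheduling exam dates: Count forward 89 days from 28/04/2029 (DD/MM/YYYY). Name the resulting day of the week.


Start: 2029-04-28 (Saturday)
Step 1 - find target date: add 89 days
  2029-04-28 + 89 days = 2029-07-26
Step 2 - day of week:
  89 mod 7 = 5
  Saturday + 5 days -> Thursday
Result: Thursday (2029-07-26)

Thursday


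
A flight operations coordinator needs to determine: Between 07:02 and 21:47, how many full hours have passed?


Start: 07:02
End: 21:47
Hour difference: 21 - 7 = 14 hours
Minute difference: 47 - 2 = 45 minutes
Total minutes: 885
Complete hours: 885 / 60 = 14 (remainder 45)

14


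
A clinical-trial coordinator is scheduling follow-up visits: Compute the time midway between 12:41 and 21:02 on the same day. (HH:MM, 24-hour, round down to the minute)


Start time: 12:41 = 761 minutes from midnight
End time: 21:02 = 1262 minutes from midnight
Sum: 761 + 1262 = 2023
Midpoint: 2023 / 2 = 1011 minutes
Convert: 1011 / 60 = 16 hours, 51 minutes
Result: 16:51

16:51


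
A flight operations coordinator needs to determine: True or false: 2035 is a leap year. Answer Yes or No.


Year: 2035
Divisible by 4? 2035 / 4 = 508.75 -> No
Not divisible by 4, so NOT a leap year

No


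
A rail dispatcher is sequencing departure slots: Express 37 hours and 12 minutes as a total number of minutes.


Hours: 37
Extra minutes: 12
Minutes per hour: 60
Hours to minutes: 37 x 60 = 2220
Total: 2220 + 12 = 2232

2232


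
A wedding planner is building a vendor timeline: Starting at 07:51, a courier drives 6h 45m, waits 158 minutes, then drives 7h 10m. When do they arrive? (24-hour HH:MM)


Depart: 07:51
Leg 1: +405 min -> 14:36
Layover: +158 min -> 17:14
Leg 2: +430 min -> 00:24
Total travel: 993 minutes = 16h 33m
Arrival: 00:24

00:24


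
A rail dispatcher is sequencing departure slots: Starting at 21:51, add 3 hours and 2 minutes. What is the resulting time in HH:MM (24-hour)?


Start time: 21:51
Adding: 3 hours 2 minutes
Minutes: 51 + 2 = 53
Hours: 21 + 3 + 0 = 24
Hour wraparound: 24 mod 24 = 0
Result: 00:53

00:53


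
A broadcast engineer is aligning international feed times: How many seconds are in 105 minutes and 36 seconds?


Minutes: 105
Seconds: 36
Convert minutes to seconds: 105 x 60 = 6300
Add remaining seconds: 6300 + 36 = 6336

6336


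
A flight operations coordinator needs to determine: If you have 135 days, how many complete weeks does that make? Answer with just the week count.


Total days: 135
Days per week: 7
Division: 135 / 7 = 19 remainder 2
Complete weeks: 19
Remaining days: 2

19


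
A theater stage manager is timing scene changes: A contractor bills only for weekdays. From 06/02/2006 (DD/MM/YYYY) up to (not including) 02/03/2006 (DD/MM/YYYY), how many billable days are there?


Start: 2006-02-06 (Monday)
End (exclusive): 2006-03-02 (Thursday)
Total calendar days: 24
Full weeks: 24 // 7 = 3 -> 15 weekdays
Remaining 3 days starting on Monday:
  Mon(w), Tue(w), Wed(w) -> 3 weekdays
Total business days: 15 + 3 = 18

18


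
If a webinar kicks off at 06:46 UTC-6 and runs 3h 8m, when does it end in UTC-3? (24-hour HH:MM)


Start: 06:46 in UTC-6
Step 1 - add duration:
  minutes: 46 + 8 = 54
  hours: 6 + 3 + 0 = 9
  end in UTC-6: 09:54
Step 2 - convert UTC-6 -> UTC-3:
  offset difference: -3 - (-6) = 3 hours
  9 + (3) = 12 -> mod 24 = 12
Result: 12:54 in UTC-3

12:54


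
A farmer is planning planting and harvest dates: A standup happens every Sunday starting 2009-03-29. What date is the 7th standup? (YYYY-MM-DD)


First occurrence: 2009-03-29 (occurrence 1)
Each occurrence is 7 days after the previous.
Occurrence 7 is 6 weeks after the first.
6 weeks = 42 days
2009-03-29 + 42 days = 2009-05-10

2009-05-10


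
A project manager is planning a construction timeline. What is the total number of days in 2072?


Year: 2072
Check leap year rules:
Divisible by 4? Yes
Divisible by 100? No
2072 is a leap year
Days: 366

366


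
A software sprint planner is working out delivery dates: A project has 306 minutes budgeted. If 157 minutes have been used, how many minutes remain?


Total budget: 306 minutes
Time used: 157 minutes
Remaining: 306 - 157 = 149 minutes
Percent used: 51.3%
Percent remaining: 48.7%

149


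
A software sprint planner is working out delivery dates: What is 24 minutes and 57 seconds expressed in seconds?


Minutes: 24
Extra seconds: 57
Seconds per minute: 60
Minutes to seconds: 24 x 60 = 1440
Total: 1440 + 57 = 1497

1497


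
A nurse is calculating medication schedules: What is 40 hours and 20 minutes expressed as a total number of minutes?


Hours: 40
Minutes: 20
Convert hours to minutes: 40 x 60 = 2400
Add remaining minutes: 2400 + 20 = 2420

2420


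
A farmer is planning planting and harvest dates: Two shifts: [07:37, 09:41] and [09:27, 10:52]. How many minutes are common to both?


Interval A: [457, 581] minutes from midnight
Interval B: [567, 652] minutes from midnight
Overlap start = max(457, 567) = 567
Overlap end = min(581, 652) = 581
Overlap = 581 - 567 = 14 minutes

14


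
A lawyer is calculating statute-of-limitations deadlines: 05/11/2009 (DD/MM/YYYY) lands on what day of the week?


Date: 2009-11-05
January 1, 2009 is a Thursday
Day of year: 309
Offset from Jan 1: 308 days
308 mod 7 = 0
Result: Thursday

Thursday


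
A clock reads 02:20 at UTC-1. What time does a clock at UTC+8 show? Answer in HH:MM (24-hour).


Local time: 02:20 at UTC-1 (offset -1h)
Target zone: UTC+8 (offset 8h)
Difference: 8 - (-1) = 9 hours
Calculation: 2 + (9) = 11
Result: 11:20

11:20


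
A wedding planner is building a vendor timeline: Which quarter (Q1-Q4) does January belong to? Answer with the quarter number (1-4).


Month: January (month 1)
Q1: January-March (months 1-3)
Q2: April-June (months 4-6)
Q3: July-September (months 7-9)
Q4: October-December (months 10-12)
Month 1 falls in Q1

1


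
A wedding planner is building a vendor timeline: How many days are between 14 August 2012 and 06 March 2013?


Start date: 2012-08-14
End date: 2013-03-06
Aug 2012: +18 days
Sep 2012: +30 days
Oct 2012: +31 days
... (5 more months)
Total: 204 days

204


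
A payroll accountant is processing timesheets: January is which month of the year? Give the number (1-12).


Calendar month order:
1. January <--
2. February
January is month number 1

1


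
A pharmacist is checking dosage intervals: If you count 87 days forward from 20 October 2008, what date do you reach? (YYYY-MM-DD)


Start: 2008-10-20
Adding 87 days
Days remaining in October: 11
After October: 76 days still to add
November 2008: 30 days, 46 remaining
December 2008: 31 days, 15 remaining
January 2009 has 31 days, need 15
Result: 2009-01-15

2009-01-15


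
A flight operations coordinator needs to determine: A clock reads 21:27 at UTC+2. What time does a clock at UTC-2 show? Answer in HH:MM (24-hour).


Local time: 21:27 at UTC+2 (offset 2h)
Target zone: UTC-2 (offset -2h)
Difference: -2 - (2) = -4 hours
Calculation: 21 + (-4) = 17
Result: 17:27

17:27


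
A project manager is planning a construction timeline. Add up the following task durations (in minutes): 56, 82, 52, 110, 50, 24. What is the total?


Durations: 56, 82, 52, 110, 50, 24
Running sum: 56
+ 82 = 138
+ 52 = 190
+ 110 = 300
+ 50 = 350
+ 24 = 374
Total duration: 374 minutes
That is 6 hours and 14 minutes

374


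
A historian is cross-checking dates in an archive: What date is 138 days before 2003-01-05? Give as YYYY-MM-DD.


Start: 2003-01-05
Subtracting 138 days
Days already passed in January: 5
After going back through January: 133 more days to subtract
December 2002: 31 days, 102 remaining
November 2002: 30 days, 72 remaining
October 2002: 31 days, 41 remaining
September 2002: 30 days, 11 remaining
Result: 2002-08-20

2002-08-20


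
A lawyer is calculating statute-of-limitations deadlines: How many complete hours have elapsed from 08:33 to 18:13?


Start: 08:33
End: 18:13
Hour difference: 18 - 8 = 10 hours
Minute difference: 13 - 33 = -20 minutes
Total minutes: 580
Complete hours: 580 / 60 = 9 (remainder 40)

9


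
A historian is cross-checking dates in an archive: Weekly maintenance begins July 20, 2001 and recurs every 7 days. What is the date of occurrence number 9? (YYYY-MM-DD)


First occurrence: 2001-07-20 (occurrence 1)
Each occurrence is 7 days after the previous.
Occurrence 9 is 8 weeks after the first.
8 weeks = 56 days
2001-07-20 + 56 days = 2001-09-14

2001-09-14


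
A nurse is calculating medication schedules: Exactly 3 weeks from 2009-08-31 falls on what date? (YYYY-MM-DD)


Start: 2009-08-31
Weeks to add: 3
Convert to days: 3 x 7 = 21 days
Add 21 days to 2009-08-31
Result: 2009-09-21

2009-09-21


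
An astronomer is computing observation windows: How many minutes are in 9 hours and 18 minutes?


Hours: 9
Extra minutes: 18
Minutes per hour: 60
Hours to minutes: 9 x 60 = 540
Total: 540 + 18 = 558

558


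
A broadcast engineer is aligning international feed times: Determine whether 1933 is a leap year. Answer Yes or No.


Year: 1933
Divisible by 4? 1933 / 4 = 483.25 -> No
Not divisible by 4, so NOT a leap year

No


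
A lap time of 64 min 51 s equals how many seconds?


Minutes: 64
Seconds: 51
Convert minutes to seconds: 64 x 60 = 3840
Add remaining seconds: 3840 + 51 = 3891

3891


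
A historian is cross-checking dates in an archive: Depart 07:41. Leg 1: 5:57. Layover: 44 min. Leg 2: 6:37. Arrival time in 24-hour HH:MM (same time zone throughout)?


Depart: 07:41
Leg 1: +357 min -> 13:38
Layover: +44 min -> 14:22
Leg 2: +397 min -> 20:59
Total travel: 798 minutes = 13h 18m
Arrival: 20:59

20:59


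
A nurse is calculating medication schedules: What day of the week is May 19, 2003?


Date: 2003-05-19
January 1, 2003 is a Wednesday
Day of year: 139
Offset from Jan 1: 138 days
138 mod 7 = 5
Result: Monday

Monday


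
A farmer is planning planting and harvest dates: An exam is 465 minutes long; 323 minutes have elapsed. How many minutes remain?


Total budget: 465 minutes
Time used: 323 minutes
Remaining: 465 - 323 = 142 minutes
Percent used: 69.5%
Percent remaining: 30.5%

142


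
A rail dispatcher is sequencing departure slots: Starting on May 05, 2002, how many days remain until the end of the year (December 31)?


Start: May 05, 2002
End: December 31, 2002
Days left in May: 26
June: 30
July: 31
August: 31
September: 30
... plus remaining months
Sum of remaining months: 214
Total: 26 + 214 = 240

240


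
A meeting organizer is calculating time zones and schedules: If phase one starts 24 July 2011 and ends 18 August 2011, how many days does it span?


Start date: 2011-07-24
End date: 2011-08-18
Jul 2011: +8 days
Aug 2011: +17 days
Total: 25 days

25


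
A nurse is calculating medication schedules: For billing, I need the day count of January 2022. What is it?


Month: January
Year: 2022
January is a 31-day month
Total: 31 days

31


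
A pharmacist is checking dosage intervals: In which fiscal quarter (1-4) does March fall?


Month: March (month 3)
Q1: January-March (months 1-3)
Q2: April-June (months 4-6)
Q3: July-September (months 7-9)
Q4: October-December (months 10-12)
Month 3 falls in Q1

1


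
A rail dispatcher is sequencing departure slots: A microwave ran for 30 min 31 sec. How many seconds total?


Minutes: 30
Extra seconds: 31
Seconds per minute: 60
Minutes to seconds: 30 x 60 = 1800
Total: 1800 + 31 = 1831

1831


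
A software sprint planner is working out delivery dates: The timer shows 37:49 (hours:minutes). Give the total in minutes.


Hours: 37
Minutes: 49
Convert hours to minutes: 37 x 60 = 2220
Add remaining minutes: 2220 + 49 = 2269

2269


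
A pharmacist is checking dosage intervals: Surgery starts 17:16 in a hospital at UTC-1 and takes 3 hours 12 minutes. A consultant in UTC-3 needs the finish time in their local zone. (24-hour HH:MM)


Start: 17:16 in UTC-1
Step 1 - add duration:
  minutes: 16 + 12 = 28
  hours: 17 + 3 + 0 = 20
  end in UTC-1: 20:28
Step 2 - convert UTC-1 -> UTC-3:
  offset difference: -3 - (-1) = -2 hours
  20 + (-2) = 18 -> mod 24 = 18
Result: 18:28 in UTC-3

18:28


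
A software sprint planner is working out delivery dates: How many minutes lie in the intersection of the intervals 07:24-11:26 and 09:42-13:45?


Interval A: [444, 686] minutes from midnight
Interval B: [582, 825] minutes from midnight
Overlap start = max(444, 582) = 582
Overlap end = min(686, 825) = 686
Overlap = 686 - 582 = 104 minutes

104


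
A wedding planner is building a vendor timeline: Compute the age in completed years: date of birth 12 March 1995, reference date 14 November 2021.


Birth: 1995-03-12
Reference: 2021-11-14
Year difference: 2021 - 1995 = 26
Has birthday (03-12) occurred by 11-14? Yes
Age in full years: 26

26


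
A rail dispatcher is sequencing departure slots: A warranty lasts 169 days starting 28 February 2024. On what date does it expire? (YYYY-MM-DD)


Start: 2024-02-28
Adding 169 days
Days remaining in February: 1
After February: 168 days still to add
March 2024: 31 days, 137 remaining
April 2024: 30 days, 107 remaining
May 2024: 31 days, 76 remaining
June 2024: 30 days, 46 remaining
Result: 2024-08-15

2024-08-15


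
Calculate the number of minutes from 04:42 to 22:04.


Start time: 04:42 = 282 minutes from midnight
End time: 22:04 = 1324 minutes from midnight
Difference: 1324 - 282 = 1042 minutes
That is 17 hours and 22 minutes

1042


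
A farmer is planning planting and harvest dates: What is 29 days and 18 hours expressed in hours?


Days: 29
Extra hours: 18
Hours per day: 24
Days to hours: 29 x 24 = 696
Total: 696 + 18 = 714

714


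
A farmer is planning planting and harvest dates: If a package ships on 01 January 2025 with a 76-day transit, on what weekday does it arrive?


Start: 2025-01-01 (Wednesday)
Step 1 - find target date: add 76 days
  2025-01-01 + 76 days = 2025-03-18
Step 2 - day of week:
  76 mod 7 = 6
  Wednesday + 6 days -> Tuesday
Result: Tuesday (2025-03-18)

Tuesday


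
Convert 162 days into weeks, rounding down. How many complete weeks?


Total days: 162
Days per week: 7
Division: 162 / 7 = 23 remainder 1
Complete weeks: 23
Remaining days: 1

23


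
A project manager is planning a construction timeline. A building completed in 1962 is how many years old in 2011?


Birth year: 1962
Current year: 2011
Age = current year - birth year
Age = 2011 - 1962 = 49

49


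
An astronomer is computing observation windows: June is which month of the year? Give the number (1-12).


Calendar month order:
5. May
6. June <--
7. July
June is month number 6

6


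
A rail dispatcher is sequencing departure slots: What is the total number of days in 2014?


Year: 2014
Check leap year rules:
Divisible by 4? No
2014 is not a leap year
Days: 365

365


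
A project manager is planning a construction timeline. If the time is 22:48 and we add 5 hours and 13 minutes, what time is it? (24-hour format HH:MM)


Start time: 22:48
Adding: 5 hours 13 minutes
Minutes: 48 + 13 = 61
Minute overflow: 61 >= 60, so carry 1 hour, minutes = 1
Hours: 22 + 5 + 1 = 28
Hour wraparound: 28 mod 24 = 4
Result: 04:01

04:01


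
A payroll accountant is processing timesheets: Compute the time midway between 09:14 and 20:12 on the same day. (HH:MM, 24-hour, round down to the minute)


Start time: 09:14 = 554 minutes from midnight
End time: 20:12 = 1212 minutes from midnight
Sum: 554 + 1212 = 1766
Midpoint: 1766 / 2 = 883 minutes
Convert: 883 / 60 = 14 hours, 43 minutes
Result: 14:43

14:43


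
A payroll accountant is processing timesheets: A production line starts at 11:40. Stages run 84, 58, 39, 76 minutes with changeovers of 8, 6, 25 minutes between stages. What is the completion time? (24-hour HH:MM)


Start: 11:40 = 700 min from midnight
  after task 1 (84 min): 13:04
  after break (8 min): 13:12
  after task 2 (58 min): 14:10
  after break (6 min): 14:16
  after task 3 (39 min): 14:55
  after break (25 min): 15:20
  after task 4 (76 min): 16:36
Total elapsed: 296 minutes
End time: 16:36

16:36


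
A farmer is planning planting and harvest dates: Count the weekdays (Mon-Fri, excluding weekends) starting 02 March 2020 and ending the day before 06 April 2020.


Start: 2020-03-02 (Monday)
End (exclusive): 2020-04-06 (Monday)
Total calendar days: 35
Full weeks: 35 // 7 = 5 -> 25 weekdays
Remaining 0 days starting on Monday:
Total business days: 25 + 0 = 25

25


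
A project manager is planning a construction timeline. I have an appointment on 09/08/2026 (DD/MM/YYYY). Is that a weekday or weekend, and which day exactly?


Date: 2026-08-09
January 1, 2026 is a Thursday
Day of year: 221
Offset from Jan 1: 220 days
220 mod 7 = 3
Result: Sunday

Sunday


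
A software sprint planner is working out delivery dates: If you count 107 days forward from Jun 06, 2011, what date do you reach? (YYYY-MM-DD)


Start: 2011-06-06
Adding 107 days
Days remaining in June: 24
After June: 83 days still to add
July 2011: 31 days, 52 remaining
August 2011: 31 days, 21 remaining
September 2011 has 30 days, need 21
Result: 2011-09-21

2011-09-21


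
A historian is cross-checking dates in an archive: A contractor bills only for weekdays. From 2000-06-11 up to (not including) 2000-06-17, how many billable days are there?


Start: 2000-06-11 (Sunday)
End (exclusive): 2000-06-17 (Saturday)
Total calendar days: 6
Full weeks: 6 // 7 = 0 -> 0 weekdays
Remaining 6 days starting on Sunday:
  Sun(-), Mon(w), Tue(w), Wed(w), Thu(w), Fri(w) -> 5 weekdays
Total business days: 0 + 5 = 5

5


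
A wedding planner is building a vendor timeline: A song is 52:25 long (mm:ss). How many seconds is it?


Minutes: 52
Extra seconds: 25
Seconds per minute: 60
Minutes to seconds: 52 x 60 = 3120
Total: 3120 + 25 = 3145

3145


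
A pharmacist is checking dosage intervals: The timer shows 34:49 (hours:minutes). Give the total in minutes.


Hours: 34
Minutes: 49
Convert hours to minutes: 34 x 60 = 2040
Add remaining minutes: 2040 + 49 = 2089

2089


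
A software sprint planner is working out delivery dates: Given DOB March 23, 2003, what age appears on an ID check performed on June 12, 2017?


Birth: 2003-03-23
Reference: 2017-06-12
Year difference: 2017 - 2003 = 14
Has birthday (03-23) occurred by 06-12? Yes
Age in full years: 14

14


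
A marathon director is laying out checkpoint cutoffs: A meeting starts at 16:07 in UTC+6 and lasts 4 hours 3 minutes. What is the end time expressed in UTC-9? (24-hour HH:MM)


Start: 16:07 in UTC+6
Step 1 - add duration:
  minutes: 7 + 3 = 10
  hours: 16 + 4 + 0 = 20
  end in UTC+6: 20:10
Step 2 - convert UTC+6 -> UTC-9:
  offset difference: -9 - (6) = -15 hours
  20 + (-15) = 5 -> mod 24 = 5
Result: 05:10 in UTC-9

05:10


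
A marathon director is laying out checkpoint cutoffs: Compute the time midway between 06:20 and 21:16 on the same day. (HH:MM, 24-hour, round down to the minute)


Start time: 06:20 = 380 minutes from midnight
End time: 21:16 = 1276 minutes from midnight
Sum: 380 + 1276 = 1656
Midpoint: 1656 / 2 = 828 minutes
Convert: 828 / 60 = 13 hours, 48 minutes
Result: 13:48

13:48


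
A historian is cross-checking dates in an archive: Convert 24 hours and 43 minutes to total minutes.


Hours: 24
Extra minutes: 43
Minutes per hour: 60
Hours to minutes: 24 x 60 = 1440
Total: 1440 + 43 = 1483

1483


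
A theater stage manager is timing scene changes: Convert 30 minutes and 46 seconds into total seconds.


Minutes: 30
Seconds: 46
Convert minutes to seconds: 30 x 60 = 1800
Add remaining seconds: 1800 + 46 = 1846

1846


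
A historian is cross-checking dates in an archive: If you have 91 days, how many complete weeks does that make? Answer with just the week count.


Total days: 91
Days per week: 7
Division: 91 / 7 = 13 remainder 0
Complete weeks: 13
Remaining days: 0

13


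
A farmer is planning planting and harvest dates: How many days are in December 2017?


Month: December
Year: 2017
December is a 31-day month
Total: 31 days

31


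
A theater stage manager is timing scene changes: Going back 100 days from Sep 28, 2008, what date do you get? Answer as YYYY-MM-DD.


Start: 2008-09-28
Subtracting 100 days
Days already passed in September: 28
After going back through September: 72 more days to subtract
August 2008: 31 days, 41 remaining
July 2008: 31 days, 10 remaining
June 2008 has 30 days, need 10
Result: 2008-06-20

2008-06-20


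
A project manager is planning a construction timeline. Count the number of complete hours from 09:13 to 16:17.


Start: 09:13
End: 16:17
Hour difference: 16 - 9 = 7 hours
Minute difference: 17 - 13 = 4 minutes
Total minutes: 424
Complete hours: 424 / 60 = 7 (remainder 4)

7


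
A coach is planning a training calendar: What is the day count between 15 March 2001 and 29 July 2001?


Start date: 2001-03-15
End date: 2001-07-29
Mar 2001: +17 days
Apr 2001: +30 days
May 2001: +31 days
Jun 2001: +30 days
Jul 2001: +28 days
Total: 136 days

136


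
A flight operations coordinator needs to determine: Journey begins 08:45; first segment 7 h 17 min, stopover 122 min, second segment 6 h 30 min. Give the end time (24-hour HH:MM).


Depart: 08:45
Leg 1: +437 min -> 16:02
Layover: +122 min -> 18:04
Leg 2: +390 min -> 00:34
Total travel: 949 minutes = 15h 49m
Arrival: 00:34

00:34


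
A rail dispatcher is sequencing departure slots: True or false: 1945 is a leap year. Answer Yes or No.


Year: 1945
Divisible by 4? 1945 / 4 = 486.25 -> No
Not divisible by 4, so NOT a leap year

No


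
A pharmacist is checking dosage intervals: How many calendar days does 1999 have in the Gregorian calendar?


Year: 1999
Check leap year rules:
Divisible by 4? No
1999 is not a leap year
Days: 365

365


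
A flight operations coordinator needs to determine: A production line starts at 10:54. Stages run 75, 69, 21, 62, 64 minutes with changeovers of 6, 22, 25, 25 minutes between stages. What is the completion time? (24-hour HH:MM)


Start: 10:54 = 654 min from midnight
  after task 1 (75 min): 12:09
  after break (6 min): 12:15
  after task 2 (69 min): 13:24
  after break (22 min): 13:46
  after task 3 (21 min): 14:07
  after break (25 min): 14:32
  after task 4 (62 min): 15:34
  after break (25 min): 15:59
  after task 5 (64 min): 17:03
Total elapsed: 369 minutes
End time: 17:03

17:03


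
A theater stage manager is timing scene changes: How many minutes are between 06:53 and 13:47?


Start time: 06:53 = 413 minutes from midnight
End time: 13:47 = 827 minutes from midnight
Difference: 827 - 413 = 414 minutes
That is 6 hours and 54 minutes

414


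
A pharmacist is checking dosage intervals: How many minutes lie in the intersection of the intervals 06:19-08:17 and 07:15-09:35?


Interval A: [379, 497] minutes from midnight
Interval B: [435, 575] minutes from midnight
Overlap start = max(379, 435) = 435
Overlap end = min(497, 575) = 497
Overlap = 497 - 435 = 62 minutes

62


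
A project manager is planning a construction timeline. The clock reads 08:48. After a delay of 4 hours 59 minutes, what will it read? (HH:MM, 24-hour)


Start time: 08:48
Adding: 4 hours 59 minutes
Minutes: 48 + 59 = 107
Minute overflow: 107 >= 60, so carry 1 hour, minutes = 47
Hours: 8 + 4 + 1 = 13
Result: 13:47

13:47


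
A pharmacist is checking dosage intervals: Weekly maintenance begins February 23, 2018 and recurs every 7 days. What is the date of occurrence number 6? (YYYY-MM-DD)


First occurrence: 2018-02-23 (occurrence 1)
Each occurrence is 7 days after the previous.
Occurrence 6 is 5 weeks after the first.
5 weeks = 35 days
2018-02-23 + 35 days = 2018-03-30

2018-03-30


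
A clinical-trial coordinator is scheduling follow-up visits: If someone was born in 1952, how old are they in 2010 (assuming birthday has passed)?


Birth year: 1952
Current year: 2010
Age = current year - birth year
Age = 2010 - 1952 = 58

58


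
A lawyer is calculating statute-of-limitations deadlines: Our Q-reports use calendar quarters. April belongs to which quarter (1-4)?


Month: April (month 4)
Q1: January-March (months 1-3)
Q2: April-June (months 4-6)
Q3: July-September (months 7-9)
Q4: October-December (months 10-12)
Month 4 falls in Q2

2


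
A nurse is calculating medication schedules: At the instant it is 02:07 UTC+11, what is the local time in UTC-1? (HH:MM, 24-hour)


Local time: 02:07 at UTC+11 (offset 11h)
Target zone: UTC-1 (offset -1h)
Difference: -1 - (11) = -12 hours
Calculation: 2 + (-12) = -10
Wraparound: (-10) mod 24 = 14
Result: 14:07

14:07


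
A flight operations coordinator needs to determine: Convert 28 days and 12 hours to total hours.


Days: 28
Extra hours: 12
Hours per day: 24
Days to hours: 28 x 24 = 672
Total: 672 + 12 = 684

684


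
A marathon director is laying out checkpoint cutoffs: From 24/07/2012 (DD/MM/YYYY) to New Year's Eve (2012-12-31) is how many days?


Start: July 24, 2012
End: December 31, 2012
Days left in July: 7
August: 31
September: 30
October: 31
November: 30
... plus remaining months
Sum of remaining months: 153
Total: 7 + 153 = 160

160


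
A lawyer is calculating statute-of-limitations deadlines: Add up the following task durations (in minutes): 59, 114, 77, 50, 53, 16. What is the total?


Durations: 59, 114, 77, 50, 53, 16
Running sum: 59
+ 114 = 173
+ 77 = 250
+ 50 = 300
+ 53 = 353
+ 16 = 369
Total duration: 369 minutes
That is 6 hours and 9 minutes

369


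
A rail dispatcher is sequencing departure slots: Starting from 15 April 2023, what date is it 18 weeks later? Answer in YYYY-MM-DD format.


Start: 2023-04-15
Weeks to add: 18
Convert to days: 18 x 7 = 126 days
Add 126 days to 2023-04-15
Result: 2023-08-19

2023-08-19


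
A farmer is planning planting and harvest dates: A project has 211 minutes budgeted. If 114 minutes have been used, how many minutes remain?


Total budget: 211 minutes
Time used: 114 minutes
Remaining: 211 - 114 = 97 minutes
Percent used: 54.0%
Percent remaining: 46.0%

97


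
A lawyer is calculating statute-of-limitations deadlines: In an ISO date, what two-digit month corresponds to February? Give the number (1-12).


Calendar month order:
1. January
2. February <--
3. March
February is month number 2

2


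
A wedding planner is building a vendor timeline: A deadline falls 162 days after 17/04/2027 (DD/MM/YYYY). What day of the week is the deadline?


Start: 2027-04-17 (Saturday)
Step 1 - find target date: add 162 days
  2027-04-17 + 162 days = 2027-09-26
Step 2 - day of week:
  162 mod 7 = 1
  Saturday + 1 days -> Sunday
Result: Sunday (2027-09-26)

Sunday


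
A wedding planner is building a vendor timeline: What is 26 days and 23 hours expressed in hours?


Days: 26
Extra hours: 23
Hours per day: 24
Days to hours: 26 x 24 = 624
Total: 624 + 23 = 647

647


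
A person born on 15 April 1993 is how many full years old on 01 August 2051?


Birth: 1993-04-15
Reference: 2051-08-01
Year difference: 2051 - 1993 = 58
Has birthday (04-15) occurred by 08-01? Yes
Age in full years: 58

58


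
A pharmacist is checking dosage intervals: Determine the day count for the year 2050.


Year: 2050
Check leap year rules:
Divisible by 4? No
2050 is not a leap year
Days: 365

365


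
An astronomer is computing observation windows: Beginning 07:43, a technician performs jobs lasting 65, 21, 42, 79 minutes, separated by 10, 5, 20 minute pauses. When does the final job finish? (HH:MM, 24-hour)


Start: 07:43 = 463 min from midnight
  after task 1 (65 min): 08:48
  after break (10 min): 08:58
  after task 2 (21 min): 09:19
  after break (5 min): 09:24
  after task 3 (42 min): 10:06
  after break (20 min): 10:26
  after task 4 (79 min): 11:45
Total elapsed: 242 minutes
End time: 11:45

11:45


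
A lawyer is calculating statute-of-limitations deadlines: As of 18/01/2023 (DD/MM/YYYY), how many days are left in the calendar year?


Start: January 18, 2023
End: December 31, 2023
Days left in January: 13
February: 28
March: 31
April: 30
May: 31
... plus remaining months
Sum of remaining months: 334
Total: 13 + 334 = 347

347


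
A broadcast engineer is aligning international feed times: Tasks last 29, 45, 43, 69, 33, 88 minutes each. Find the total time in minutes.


Durations: 29, 45, 43, 69, 33, 88
Running sum: 29
+ 45 = 74
+ 43 = 117
+ 69 = 186
+ 33 = 219
+ 88 = 307
Total duration: 307 minutes
That is 5 hours and 7 minutes

307


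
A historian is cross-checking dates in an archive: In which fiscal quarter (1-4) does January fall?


Month: January (month 1)
Q1: January-March (months 1-3)
Q2: April-June (months 4-6)
Q3: July-September (months 7-9)
Q4: October-December (months 10-12)
Month 1 falls in Q1

1


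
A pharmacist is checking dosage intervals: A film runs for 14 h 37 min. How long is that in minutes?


Hours: 14
Minutes: 37
Convert hours to minutes: 14 x 60 = 840
Add remaining minutes: 840 + 37 = 877

877


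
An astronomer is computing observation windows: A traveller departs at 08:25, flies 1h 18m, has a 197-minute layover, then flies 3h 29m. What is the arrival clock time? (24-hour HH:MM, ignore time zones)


Depart: 08:25
Leg 1: +78 min -> 09:43
Layover: +197 min -> 13:00
Leg 2: +209 min -> 16:29
Total travel: 484 minutes = 8h 4m
Arrival: 16:29

16:29


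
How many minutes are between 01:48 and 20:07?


Start time: 01:48 = 108 minutes from midnight
End time: 20:07 = 1207 minutes from midnight
Difference: 1207 - 108 = 1099 minutes
That is 18 hours and 19 minutes

1099


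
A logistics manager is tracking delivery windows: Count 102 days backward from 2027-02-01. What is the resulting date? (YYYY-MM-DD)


Start: 2027-02-01
Subtracting 102 days
Days already passed in February: 1
After going back through February: 101 more days to subtract
January 2027: 31 days, 70 remaining
December 2026: 31 days, 39 remaining
November 2026: 30 days, 9 remaining
October 2026 has 31 days, need 9
Result: 2026-10-22

2026-10-22
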